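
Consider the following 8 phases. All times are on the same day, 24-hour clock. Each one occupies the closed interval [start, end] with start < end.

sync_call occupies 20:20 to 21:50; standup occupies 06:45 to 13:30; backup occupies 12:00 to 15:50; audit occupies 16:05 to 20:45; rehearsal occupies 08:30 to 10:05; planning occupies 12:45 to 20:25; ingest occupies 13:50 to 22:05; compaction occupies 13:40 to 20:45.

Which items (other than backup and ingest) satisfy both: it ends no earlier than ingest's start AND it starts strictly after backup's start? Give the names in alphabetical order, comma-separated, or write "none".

audit, compaction, planning, sync_call

Conditions: its end is no earlier than ingest's start (X.end >= 13:50) AND its start is strictly after backup's start (X.start > 12:00).
audit: end 20:45 >= 13:50? ✓; start 16:05 > 12:00? ✓ → yes.
compaction: end 20:45 >= 13:50? ✓; start 13:40 > 12:00? ✓ → yes.
planning: end 20:25 >= 13:50? ✓; start 12:45 > 12:00? ✓ → yes.
rehearsal: end 10:05 >= 13:50? ✗; start 08:30 > 12:00? ✗ → no.
standup: end 13:30 >= 13:50? ✗; start 06:45 > 12:00? ✗ → no.
sync_call: end 21:50 >= 13:50? ✓; start 20:20 > 12:00? ✓ → yes.
Result: audit, compaction, planning, sync_call.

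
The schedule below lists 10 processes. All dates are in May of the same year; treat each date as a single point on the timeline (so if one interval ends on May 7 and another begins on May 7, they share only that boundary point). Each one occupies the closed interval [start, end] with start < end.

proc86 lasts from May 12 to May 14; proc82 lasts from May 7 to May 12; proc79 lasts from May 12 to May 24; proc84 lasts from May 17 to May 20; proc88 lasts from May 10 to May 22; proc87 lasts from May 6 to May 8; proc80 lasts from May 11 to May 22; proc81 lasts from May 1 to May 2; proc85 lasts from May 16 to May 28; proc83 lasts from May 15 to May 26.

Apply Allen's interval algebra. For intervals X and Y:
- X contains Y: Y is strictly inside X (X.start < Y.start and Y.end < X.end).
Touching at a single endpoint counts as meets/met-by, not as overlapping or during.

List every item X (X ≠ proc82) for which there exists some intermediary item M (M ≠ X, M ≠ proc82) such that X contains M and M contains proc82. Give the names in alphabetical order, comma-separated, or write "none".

Target proc82 = [May 7, May 12].
Intermediaries M with M contains proc82: none.
Union: none.

none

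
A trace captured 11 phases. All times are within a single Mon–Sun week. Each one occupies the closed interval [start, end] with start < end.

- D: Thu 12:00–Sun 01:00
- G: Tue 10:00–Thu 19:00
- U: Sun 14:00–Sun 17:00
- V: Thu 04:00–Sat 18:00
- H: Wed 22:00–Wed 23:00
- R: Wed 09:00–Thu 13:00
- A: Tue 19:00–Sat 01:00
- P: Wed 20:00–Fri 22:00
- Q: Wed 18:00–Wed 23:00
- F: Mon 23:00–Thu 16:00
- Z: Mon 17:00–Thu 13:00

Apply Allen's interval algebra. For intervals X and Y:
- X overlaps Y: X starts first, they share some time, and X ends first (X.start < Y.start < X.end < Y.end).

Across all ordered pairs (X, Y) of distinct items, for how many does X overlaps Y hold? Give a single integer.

24

Checking all 110 ordered pairs for relation 'overlaps'; matching pairs in alphabetical order:
(A, D): A overlaps D ✓
(A, V): A overlaps V ✓
(F, A): F overlaps A ✓
(F, D): F overlaps D ✓
(F, G): F overlaps G ✓
(F, P): F overlaps P ✓
(F, V): F overlaps V ✓
(G, A): G overlaps A ✓
(G, D): G overlaps D ✓
(G, P): G overlaps P ✓
(G, V): G overlaps V ✓
(P, D): P overlaps D ✓
(P, V): P overlaps V ✓
(Q, P): Q overlaps P ✓
(R, D): R overlaps D ✓
(R, P): R overlaps P ✓
(R, V): R overlaps V ✓
(V, D): V overlaps D ✓
(Z, A): Z overlaps A ✓
(Z, D): Z overlaps D ✓
(Z, F): Z overlaps F ✓
(Z, G): Z overlaps G ✓
(Z, P): Z overlaps P ✓
(Z, V): Z overlaps V ✓
Count: 24.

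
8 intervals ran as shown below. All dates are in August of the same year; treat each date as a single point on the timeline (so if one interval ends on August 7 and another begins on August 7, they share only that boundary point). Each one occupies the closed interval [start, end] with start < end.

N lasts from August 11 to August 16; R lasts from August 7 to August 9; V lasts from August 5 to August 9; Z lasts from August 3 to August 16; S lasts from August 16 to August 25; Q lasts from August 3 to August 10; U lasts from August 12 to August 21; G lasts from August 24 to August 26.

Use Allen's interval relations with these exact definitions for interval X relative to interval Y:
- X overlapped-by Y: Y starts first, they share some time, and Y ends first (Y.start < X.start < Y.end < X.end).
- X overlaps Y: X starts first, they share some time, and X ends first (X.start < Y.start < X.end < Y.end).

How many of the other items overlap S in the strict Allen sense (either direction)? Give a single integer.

Target S = [August 16, August 25].
G [August 24, August 26] → overlapped-by → counts.
N [August 11, August 16] → meets → no.
Q [August 3, August 10] → before → no.
R [August 7, August 9] → before → no.
U [August 12, August 21] → overlaps → counts.
V [August 5, August 9] → before → no.
Z [August 3, August 16] → meets → no.
Total: 2.

2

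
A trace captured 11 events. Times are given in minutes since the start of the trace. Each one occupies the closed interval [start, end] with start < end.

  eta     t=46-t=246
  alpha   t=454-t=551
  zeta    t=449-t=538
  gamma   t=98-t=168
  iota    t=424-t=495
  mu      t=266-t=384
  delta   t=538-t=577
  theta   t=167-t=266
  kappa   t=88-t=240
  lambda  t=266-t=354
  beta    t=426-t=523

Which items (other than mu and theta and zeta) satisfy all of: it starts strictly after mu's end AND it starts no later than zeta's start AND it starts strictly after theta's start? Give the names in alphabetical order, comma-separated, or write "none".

beta, iota

Conditions: its start is strictly after mu's end (X.start > t=384) AND its start is no later than zeta's start (X.start <= t=449) AND its start is strictly after theta's start (X.start > t=167).
alpha: start t=454 > t=384? ✓; start t=454 <= t=449? ✗; start t=454 > t=167? ✓ → no.
beta: start t=426 > t=384? ✓; start t=426 <= t=449? ✓; start t=426 > t=167? ✓ → yes.
delta: start t=538 > t=384? ✓; start t=538 <= t=449? ✗; start t=538 > t=167? ✓ → no.
eta: start t=46 > t=384? ✗; start t=46 <= t=449? ✓; start t=46 > t=167? ✗ → no.
gamma: start t=98 > t=384? ✗; start t=98 <= t=449? ✓; start t=98 > t=167? ✗ → no.
iota: start t=424 > t=384? ✓; start t=424 <= t=449? ✓; start t=424 > t=167? ✓ → yes.
kappa: start t=88 > t=384? ✗; start t=88 <= t=449? ✓; start t=88 > t=167? ✗ → no.
lambda: start t=266 > t=384? ✗; start t=266 <= t=449? ✓; start t=266 > t=167? ✓ → no.
Result: beta, iota.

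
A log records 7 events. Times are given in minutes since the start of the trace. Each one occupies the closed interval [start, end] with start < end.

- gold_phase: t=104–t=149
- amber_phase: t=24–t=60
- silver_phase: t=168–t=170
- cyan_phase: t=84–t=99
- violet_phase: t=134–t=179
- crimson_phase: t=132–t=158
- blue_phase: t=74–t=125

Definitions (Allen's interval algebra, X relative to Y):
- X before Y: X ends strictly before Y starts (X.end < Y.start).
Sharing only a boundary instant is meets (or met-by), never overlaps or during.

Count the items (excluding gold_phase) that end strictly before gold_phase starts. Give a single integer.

Target gold_phase = [t=104, t=149].
amber_phase [t=24, t=60] → before → counts.
blue_phase [t=74, t=125] → overlaps → no.
crimson_phase [t=132, t=158] → overlapped-by → no.
cyan_phase [t=84, t=99] → before → counts.
silver_phase [t=168, t=170] → after → no.
violet_phase [t=134, t=179] → overlapped-by → no.
Total: 2.

2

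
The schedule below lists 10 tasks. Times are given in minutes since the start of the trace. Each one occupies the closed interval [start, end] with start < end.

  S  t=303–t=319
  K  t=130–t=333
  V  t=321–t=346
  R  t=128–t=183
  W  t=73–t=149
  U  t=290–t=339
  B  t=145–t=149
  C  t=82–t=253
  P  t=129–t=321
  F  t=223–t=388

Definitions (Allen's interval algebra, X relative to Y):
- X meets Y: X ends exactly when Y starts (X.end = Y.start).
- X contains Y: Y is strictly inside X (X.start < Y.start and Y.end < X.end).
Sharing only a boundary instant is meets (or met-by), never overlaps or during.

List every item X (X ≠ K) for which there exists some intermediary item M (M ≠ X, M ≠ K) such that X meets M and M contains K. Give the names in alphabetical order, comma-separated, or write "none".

Target K = [t=130, t=333].
Intermediaries M with M contains K: none.
Union: none.

none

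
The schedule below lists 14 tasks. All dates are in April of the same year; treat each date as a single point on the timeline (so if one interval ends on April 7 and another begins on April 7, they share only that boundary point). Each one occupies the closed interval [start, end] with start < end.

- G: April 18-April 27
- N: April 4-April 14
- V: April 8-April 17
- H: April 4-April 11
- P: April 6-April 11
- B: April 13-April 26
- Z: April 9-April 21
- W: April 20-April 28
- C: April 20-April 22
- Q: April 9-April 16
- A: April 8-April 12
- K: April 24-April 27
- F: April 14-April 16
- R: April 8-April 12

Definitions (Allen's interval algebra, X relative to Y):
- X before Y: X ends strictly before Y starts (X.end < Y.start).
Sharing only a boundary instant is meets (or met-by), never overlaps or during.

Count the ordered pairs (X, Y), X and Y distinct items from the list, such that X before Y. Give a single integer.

Checking all 182 ordered pairs for relation 'before'; matching pairs in alphabetical order:
(A, B): A before B ✓
(A, C): A before C ✓
(A, F): A before F ✓
(A, G): A before G ✓
(A, K): A before K ✓
(A, W): A before W ✓
(C, K): C before K ✓
(F, C): F before C ✓
(F, G): F before G ✓
(F, K): F before K ✓
(F, W): F before W ✓
(H, B): H before B ✓
(H, C): H before C ✓
(H, F): H before F ✓
(H, G): H before G ✓
(H, K): H before K ✓
(H, W): H before W ✓
(N, C): N before C ✓
(N, G): N before G ✓
(N, K): N before K ✓
(N, W): N before W ✓
(P, B): P before B ✓
(P, C): P before C ✓
(P, F): P before F ✓
... plus 18 further pairs not listed.
Count: 42.

42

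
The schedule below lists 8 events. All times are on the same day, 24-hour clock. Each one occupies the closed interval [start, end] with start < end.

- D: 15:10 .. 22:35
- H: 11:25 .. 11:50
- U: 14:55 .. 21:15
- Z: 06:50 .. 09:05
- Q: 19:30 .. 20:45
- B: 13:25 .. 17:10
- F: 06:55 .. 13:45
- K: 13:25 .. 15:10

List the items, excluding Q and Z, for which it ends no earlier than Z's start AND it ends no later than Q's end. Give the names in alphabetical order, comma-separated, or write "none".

Conditions: its end is no earlier than Z's start (X.end >= 06:50) AND its end is no later than Q's end (X.end <= 20:45).
B: end 17:10 >= 06:50? ✓; end 17:10 <= 20:45? ✓ → yes.
D: end 22:35 >= 06:50? ✓; end 22:35 <= 20:45? ✗ → no.
F: end 13:45 >= 06:50? ✓; end 13:45 <= 20:45? ✓ → yes.
H: end 11:50 >= 06:50? ✓; end 11:50 <= 20:45? ✓ → yes.
K: end 15:10 >= 06:50? ✓; end 15:10 <= 20:45? ✓ → yes.
U: end 21:15 >= 06:50? ✓; end 21:15 <= 20:45? ✗ → no.
Result: B, F, H, K.

B, F, H, K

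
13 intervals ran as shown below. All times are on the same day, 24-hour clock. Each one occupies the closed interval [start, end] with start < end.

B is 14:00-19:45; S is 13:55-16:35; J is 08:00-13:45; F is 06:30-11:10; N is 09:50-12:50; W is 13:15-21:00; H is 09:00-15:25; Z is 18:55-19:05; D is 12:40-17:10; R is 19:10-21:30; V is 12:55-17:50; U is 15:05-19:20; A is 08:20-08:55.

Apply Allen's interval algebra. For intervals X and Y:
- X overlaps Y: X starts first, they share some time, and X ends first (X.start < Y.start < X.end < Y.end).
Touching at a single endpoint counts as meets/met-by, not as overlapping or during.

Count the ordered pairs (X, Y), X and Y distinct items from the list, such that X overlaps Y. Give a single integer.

26

Checking all 156 ordered pairs for relation 'overlaps'; matching pairs in alphabetical order:
(B, R): B overlaps R ✓
(D, B): D overlaps B ✓
(D, U): D overlaps U ✓
(D, V): D overlaps V ✓
(D, W): D overlaps W ✓
(F, H): F overlaps H ✓
(F, J): F overlaps J ✓
(F, N): F overlaps N ✓
(H, B): H overlaps B ✓
(H, D): H overlaps D ✓
(H, S): H overlaps S ✓
(H, U): H overlaps U ✓
(H, V): H overlaps V ✓
(H, W): H overlaps W ✓
(J, D): J overlaps D ✓
(J, H): J overlaps H ✓
(J, V): J overlaps V ✓
(J, W): J overlaps W ✓
(N, D): N overlaps D ✓
(S, B): S overlaps B ✓
(S, U): S overlaps U ✓
(U, R): U overlaps R ✓
(V, B): V overlaps B ✓
(V, U): V overlaps U ✓
... plus 2 further pairs not listed.
Count: 26.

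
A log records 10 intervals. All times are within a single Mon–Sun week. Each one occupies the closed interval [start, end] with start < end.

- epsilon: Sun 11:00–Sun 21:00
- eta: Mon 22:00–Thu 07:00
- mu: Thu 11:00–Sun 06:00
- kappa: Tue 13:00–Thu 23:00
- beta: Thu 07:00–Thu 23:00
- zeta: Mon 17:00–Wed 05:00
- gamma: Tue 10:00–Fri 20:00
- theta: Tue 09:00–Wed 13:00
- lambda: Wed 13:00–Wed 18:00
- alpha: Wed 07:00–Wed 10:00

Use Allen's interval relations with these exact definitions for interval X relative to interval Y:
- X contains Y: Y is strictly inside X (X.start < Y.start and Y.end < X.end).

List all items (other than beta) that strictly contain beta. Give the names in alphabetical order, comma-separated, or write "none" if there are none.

gamma

Target beta = [Thu 07:00, Thu 23:00].
alpha [Wed 07:00, Wed 10:00] → before → no.
epsilon [Sun 11:00, Sun 21:00] → after → no.
eta [Mon 22:00, Thu 07:00] → meets → no.
gamma [Tue 10:00, Fri 20:00] → contains → yes.
kappa [Tue 13:00, Thu 23:00] → finished-by → no.
lambda [Wed 13:00, Wed 18:00] → before → no.
mu [Thu 11:00, Sun 06:00] → overlapped-by → no.
theta [Tue 09:00, Wed 13:00] → before → no.
zeta [Mon 17:00, Wed 05:00] → before → no.
Result: gamma.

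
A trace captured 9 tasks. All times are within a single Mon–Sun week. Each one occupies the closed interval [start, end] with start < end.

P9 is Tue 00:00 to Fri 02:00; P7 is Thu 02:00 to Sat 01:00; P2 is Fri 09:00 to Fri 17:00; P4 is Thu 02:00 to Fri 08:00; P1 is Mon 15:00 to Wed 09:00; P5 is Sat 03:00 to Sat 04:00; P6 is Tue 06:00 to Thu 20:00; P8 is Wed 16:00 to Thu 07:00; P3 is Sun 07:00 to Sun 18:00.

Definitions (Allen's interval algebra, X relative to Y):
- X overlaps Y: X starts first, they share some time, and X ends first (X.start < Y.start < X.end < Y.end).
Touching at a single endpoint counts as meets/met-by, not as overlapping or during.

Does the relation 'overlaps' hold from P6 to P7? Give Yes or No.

P6 = [Tue 06:00, Thu 20:00], P7 = [Thu 02:00, Sat 01:00].
Actual relation of P6 to P7: overlaps.
Asked whether 'overlaps' holds → Yes.

Yes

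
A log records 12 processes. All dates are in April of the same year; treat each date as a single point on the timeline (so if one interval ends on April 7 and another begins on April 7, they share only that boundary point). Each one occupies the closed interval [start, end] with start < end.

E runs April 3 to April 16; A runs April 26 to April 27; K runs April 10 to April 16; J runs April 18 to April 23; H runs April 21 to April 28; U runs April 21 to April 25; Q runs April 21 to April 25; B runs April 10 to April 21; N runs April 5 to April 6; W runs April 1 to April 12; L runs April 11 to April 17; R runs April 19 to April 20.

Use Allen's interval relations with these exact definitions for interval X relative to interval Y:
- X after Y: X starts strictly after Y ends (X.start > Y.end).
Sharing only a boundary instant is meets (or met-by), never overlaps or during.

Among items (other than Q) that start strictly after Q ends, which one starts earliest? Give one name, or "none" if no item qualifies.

A

Target Q = [April 21, April 25].
A [April 26, April 27] → after → candidate.
B [April 10, April 21] → meets → excluded.
E [April 3, April 16] → before → excluded.
H [April 21, April 28] → started-by → excluded.
J [April 18, April 23] → overlaps → excluded.
K [April 10, April 16] → before → excluded.
L [April 11, April 17] → before → excluded.
N [April 5, April 6] → before → excluded.
R [April 19, April 20] → before → excluded.
U [April 21, April 25] → equals → excluded.
W [April 1, April 12] → before → excluded.
Among candidates, earliest start is April 26 → A.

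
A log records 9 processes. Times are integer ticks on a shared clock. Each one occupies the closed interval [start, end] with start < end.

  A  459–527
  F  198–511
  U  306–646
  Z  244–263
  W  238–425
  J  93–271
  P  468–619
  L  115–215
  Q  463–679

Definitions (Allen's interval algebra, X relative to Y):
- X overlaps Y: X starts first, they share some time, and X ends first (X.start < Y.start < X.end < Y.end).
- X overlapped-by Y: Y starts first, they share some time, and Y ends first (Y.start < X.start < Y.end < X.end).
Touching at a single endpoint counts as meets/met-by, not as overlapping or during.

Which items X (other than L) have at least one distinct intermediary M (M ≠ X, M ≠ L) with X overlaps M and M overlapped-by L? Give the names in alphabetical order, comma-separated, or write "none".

J

Target L = [115, 215].
Intermediaries M with M overlapped-by L: F.
Via F — items with X overlaps F: J.
Union: J.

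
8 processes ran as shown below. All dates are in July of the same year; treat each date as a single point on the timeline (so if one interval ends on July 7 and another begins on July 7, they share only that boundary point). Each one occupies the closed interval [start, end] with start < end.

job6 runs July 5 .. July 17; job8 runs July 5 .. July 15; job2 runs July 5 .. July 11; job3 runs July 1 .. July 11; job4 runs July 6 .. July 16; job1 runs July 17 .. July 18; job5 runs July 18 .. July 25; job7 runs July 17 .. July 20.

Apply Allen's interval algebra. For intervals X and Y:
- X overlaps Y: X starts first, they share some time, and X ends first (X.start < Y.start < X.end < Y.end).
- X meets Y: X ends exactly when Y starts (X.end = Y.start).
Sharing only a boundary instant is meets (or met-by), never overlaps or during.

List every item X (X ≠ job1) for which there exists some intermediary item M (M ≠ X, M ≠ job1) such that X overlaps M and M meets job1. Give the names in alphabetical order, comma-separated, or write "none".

job3

Target job1 = [July 17, July 18].
Intermediaries M with M meets job1: job6.
Via job6 — items with X overlaps job6: job3.
Union: job3.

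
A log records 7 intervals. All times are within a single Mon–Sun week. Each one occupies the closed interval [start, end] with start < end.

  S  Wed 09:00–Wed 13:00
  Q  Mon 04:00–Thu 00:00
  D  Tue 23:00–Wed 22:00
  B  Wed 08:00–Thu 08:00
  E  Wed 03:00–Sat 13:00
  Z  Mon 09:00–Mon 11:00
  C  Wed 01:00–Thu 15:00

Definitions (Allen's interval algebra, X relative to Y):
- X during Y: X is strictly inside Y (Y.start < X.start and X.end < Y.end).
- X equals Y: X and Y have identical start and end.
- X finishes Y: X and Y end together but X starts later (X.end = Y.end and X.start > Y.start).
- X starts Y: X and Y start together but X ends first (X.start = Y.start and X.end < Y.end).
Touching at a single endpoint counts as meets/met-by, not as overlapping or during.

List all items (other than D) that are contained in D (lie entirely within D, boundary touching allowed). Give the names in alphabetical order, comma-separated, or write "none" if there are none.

S

Target D = [Tue 23:00, Wed 22:00].
B [Wed 08:00, Thu 08:00] → overlapped-by → no.
C [Wed 01:00, Thu 15:00] → overlapped-by → no.
E [Wed 03:00, Sat 13:00] → overlapped-by → no.
Q [Mon 04:00, Thu 00:00] → contains → no.
S [Wed 09:00, Wed 13:00] → during → yes.
Z [Mon 09:00, Mon 11:00] → before → no.
Result: S.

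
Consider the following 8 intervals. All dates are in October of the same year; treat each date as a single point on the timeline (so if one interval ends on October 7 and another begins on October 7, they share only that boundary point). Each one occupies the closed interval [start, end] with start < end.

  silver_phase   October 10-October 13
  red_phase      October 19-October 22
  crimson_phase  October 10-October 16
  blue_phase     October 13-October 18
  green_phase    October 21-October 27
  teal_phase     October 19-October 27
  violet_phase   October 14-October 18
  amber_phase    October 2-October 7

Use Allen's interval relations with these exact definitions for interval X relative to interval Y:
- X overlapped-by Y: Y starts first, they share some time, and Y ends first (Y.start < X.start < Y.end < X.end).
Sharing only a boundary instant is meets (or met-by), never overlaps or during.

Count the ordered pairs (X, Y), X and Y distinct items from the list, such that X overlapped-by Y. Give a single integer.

Checking all 56 ordered pairs for relation 'overlapped-by'; matching pairs in alphabetical order:
(blue_phase, crimson_phase): blue_phase overlapped-by crimson_phase ✓
(green_phase, red_phase): green_phase overlapped-by red_phase ✓
(violet_phase, crimson_phase): violet_phase overlapped-by crimson_phase ✓
Count: 3.

3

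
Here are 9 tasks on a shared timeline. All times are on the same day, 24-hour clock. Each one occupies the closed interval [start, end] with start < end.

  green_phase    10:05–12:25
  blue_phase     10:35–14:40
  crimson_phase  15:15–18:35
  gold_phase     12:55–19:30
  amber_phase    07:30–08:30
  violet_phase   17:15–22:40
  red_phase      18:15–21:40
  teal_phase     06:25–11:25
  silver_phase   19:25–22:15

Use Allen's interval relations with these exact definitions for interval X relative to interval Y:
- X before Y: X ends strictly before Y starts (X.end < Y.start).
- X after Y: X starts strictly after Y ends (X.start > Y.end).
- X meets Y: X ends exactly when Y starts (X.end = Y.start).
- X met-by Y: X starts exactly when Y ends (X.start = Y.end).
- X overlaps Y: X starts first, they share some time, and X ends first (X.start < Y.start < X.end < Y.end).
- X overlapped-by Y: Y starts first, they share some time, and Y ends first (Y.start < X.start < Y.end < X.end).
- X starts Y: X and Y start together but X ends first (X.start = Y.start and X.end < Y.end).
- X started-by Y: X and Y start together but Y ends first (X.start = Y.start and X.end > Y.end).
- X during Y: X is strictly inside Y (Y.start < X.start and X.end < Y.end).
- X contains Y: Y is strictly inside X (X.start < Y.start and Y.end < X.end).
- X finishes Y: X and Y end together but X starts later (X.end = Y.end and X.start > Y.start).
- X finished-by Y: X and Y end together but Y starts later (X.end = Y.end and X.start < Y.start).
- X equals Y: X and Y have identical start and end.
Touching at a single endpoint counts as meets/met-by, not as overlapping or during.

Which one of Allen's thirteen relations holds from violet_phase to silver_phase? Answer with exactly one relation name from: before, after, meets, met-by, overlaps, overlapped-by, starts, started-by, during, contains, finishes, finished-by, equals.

contains

violet_phase = [17:15, 22:40]; silver_phase = [19:25, 22:15].
Compare endpoints: violet_phase.start < silver_phase.start, violet_phase.start < silver_phase.end, violet_phase.end > silver_phase.start, violet_phase.end > silver_phase.end.
That pattern is 'contains'.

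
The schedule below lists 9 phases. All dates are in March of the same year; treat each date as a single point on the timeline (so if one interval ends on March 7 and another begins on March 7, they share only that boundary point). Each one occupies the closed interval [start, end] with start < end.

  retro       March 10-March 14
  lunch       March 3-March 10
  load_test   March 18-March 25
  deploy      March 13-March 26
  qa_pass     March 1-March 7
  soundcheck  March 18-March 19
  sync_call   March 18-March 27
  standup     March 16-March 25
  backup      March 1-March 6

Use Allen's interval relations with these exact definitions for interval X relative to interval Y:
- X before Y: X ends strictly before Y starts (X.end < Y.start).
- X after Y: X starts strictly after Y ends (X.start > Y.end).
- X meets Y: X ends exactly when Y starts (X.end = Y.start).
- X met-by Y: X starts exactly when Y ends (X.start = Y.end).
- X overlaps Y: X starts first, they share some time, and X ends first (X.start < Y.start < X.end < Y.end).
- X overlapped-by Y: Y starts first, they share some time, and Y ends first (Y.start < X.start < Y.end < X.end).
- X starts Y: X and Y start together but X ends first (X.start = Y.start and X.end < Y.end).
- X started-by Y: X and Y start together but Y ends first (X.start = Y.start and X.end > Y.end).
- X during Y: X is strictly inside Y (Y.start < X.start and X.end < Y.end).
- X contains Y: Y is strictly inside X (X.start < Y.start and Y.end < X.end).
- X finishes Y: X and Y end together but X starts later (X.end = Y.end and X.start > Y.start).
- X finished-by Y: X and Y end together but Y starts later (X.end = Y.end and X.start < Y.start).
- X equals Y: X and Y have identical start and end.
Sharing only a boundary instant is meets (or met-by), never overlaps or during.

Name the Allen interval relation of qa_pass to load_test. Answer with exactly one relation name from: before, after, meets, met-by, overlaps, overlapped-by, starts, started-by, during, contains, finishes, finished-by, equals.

qa_pass = [March 1, March 7]; load_test = [March 18, March 25].
Compare endpoints: qa_pass.start < load_test.start, qa_pass.start < load_test.end, qa_pass.end < load_test.start, qa_pass.end < load_test.end.
That pattern is 'before'.

before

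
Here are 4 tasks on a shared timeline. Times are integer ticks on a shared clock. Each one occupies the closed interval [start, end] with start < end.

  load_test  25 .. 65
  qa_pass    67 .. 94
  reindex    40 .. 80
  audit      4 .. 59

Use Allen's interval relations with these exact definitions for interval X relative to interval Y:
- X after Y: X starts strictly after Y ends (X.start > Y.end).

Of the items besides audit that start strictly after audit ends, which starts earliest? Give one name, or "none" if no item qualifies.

qa_pass

Target audit = [4, 59].
load_test [25, 65] → overlapped-by → excluded.
qa_pass [67, 94] → after → candidate.
reindex [40, 80] → overlapped-by → excluded.
Among candidates, earliest start is 67 → qa_pass.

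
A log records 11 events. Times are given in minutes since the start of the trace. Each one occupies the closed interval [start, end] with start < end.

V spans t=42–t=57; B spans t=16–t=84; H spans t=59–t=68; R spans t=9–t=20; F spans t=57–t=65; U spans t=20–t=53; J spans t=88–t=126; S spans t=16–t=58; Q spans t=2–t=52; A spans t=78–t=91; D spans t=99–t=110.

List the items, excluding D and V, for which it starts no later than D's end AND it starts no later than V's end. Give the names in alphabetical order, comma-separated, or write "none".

Conditions: its start is no later than D's end (X.start <= t=110) AND its start is no later than V's end (X.start <= t=57).
A: start t=78 <= t=110? ✓; start t=78 <= t=57? ✗ → no.
B: start t=16 <= t=110? ✓; start t=16 <= t=57? ✓ → yes.
F: start t=57 <= t=110? ✓; start t=57 <= t=57? ✓ → yes.
H: start t=59 <= t=110? ✓; start t=59 <= t=57? ✗ → no.
J: start t=88 <= t=110? ✓; start t=88 <= t=57? ✗ → no.
Q: start t=2 <= t=110? ✓; start t=2 <= t=57? ✓ → yes.
R: start t=9 <= t=110? ✓; start t=9 <= t=57? ✓ → yes.
S: start t=16 <= t=110? ✓; start t=16 <= t=57? ✓ → yes.
U: start t=20 <= t=110? ✓; start t=20 <= t=57? ✓ → yes.
Result: B, F, Q, R, S, U.

B, F, Q, R, S, U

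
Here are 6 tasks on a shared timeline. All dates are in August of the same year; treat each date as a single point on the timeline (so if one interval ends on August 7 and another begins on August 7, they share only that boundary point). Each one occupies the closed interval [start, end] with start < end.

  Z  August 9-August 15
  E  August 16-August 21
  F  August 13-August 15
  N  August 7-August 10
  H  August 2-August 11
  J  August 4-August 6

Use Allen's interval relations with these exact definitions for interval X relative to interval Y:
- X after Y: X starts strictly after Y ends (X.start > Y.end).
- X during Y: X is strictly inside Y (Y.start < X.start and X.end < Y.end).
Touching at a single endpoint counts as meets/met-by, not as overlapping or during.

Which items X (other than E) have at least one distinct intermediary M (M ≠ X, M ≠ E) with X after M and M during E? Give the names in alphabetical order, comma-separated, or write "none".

none

Target E = [August 16, August 21].
Intermediaries M with M during E: none.
Union: none.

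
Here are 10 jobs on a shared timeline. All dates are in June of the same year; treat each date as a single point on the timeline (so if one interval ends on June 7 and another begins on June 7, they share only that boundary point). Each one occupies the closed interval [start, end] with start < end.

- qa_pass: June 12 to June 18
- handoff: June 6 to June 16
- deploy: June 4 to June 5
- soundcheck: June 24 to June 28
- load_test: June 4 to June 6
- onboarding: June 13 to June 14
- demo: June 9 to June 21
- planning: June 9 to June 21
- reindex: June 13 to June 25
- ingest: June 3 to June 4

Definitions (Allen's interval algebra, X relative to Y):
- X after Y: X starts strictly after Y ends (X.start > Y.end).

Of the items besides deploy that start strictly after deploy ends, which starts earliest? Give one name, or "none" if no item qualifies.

Target deploy = [June 4, June 5].
demo [June 9, June 21] → after → candidate.
handoff [June 6, June 16] → after → candidate.
ingest [June 3, June 4] → meets → excluded.
load_test [June 4, June 6] → started-by → excluded.
onboarding [June 13, June 14] → after → candidate.
planning [June 9, June 21] → after → candidate.
qa_pass [June 12, June 18] → after → candidate.
reindex [June 13, June 25] → after → candidate.
soundcheck [June 24, June 28] → after → candidate.
Among candidates, earliest start is June 6 → handoff.

handoff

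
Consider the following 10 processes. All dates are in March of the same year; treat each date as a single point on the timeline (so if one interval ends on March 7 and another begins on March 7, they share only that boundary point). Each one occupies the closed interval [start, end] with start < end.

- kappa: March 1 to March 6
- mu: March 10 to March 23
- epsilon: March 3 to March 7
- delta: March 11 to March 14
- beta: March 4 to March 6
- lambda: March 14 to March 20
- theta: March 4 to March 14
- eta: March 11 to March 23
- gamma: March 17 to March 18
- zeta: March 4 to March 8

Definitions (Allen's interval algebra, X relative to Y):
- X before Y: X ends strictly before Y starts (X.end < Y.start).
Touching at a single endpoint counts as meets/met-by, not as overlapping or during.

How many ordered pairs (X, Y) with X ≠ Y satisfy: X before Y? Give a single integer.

22

Checking all 90 ordered pairs for relation 'before'; matching pairs in alphabetical order:
(beta, delta): beta before delta ✓
(beta, eta): beta before eta ✓
(beta, gamma): beta before gamma ✓
(beta, lambda): beta before lambda ✓
(beta, mu): beta before mu ✓
(delta, gamma): delta before gamma ✓
(epsilon, delta): epsilon before delta ✓
(epsilon, eta): epsilon before eta ✓
(epsilon, gamma): epsilon before gamma ✓
(epsilon, lambda): epsilon before lambda ✓
(epsilon, mu): epsilon before mu ✓
(kappa, delta): kappa before delta ✓
(kappa, eta): kappa before eta ✓
(kappa, gamma): kappa before gamma ✓
(kappa, lambda): kappa before lambda ✓
(kappa, mu): kappa before mu ✓
(theta, gamma): theta before gamma ✓
(zeta, delta): zeta before delta ✓
(zeta, eta): zeta before eta ✓
(zeta, gamma): zeta before gamma ✓
(zeta, lambda): zeta before lambda ✓
(zeta, mu): zeta before mu ✓
Count: 22.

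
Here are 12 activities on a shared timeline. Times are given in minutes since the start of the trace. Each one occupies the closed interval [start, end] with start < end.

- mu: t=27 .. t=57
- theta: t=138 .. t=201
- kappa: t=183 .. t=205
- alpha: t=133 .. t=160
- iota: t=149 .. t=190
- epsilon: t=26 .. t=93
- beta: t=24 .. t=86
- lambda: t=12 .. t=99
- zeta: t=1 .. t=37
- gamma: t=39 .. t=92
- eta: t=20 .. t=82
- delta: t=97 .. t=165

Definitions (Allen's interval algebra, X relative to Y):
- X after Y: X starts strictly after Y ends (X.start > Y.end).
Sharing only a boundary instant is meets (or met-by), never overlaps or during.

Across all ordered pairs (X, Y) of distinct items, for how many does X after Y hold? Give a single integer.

37

Checking all 132 ordered pairs for relation 'after'; matching pairs in alphabetical order:
(alpha, beta): alpha after beta ✓
(alpha, epsilon): alpha after epsilon ✓
(alpha, eta): alpha after eta ✓
(alpha, gamma): alpha after gamma ✓
(alpha, lambda): alpha after lambda ✓
(alpha, mu): alpha after mu ✓
(alpha, zeta): alpha after zeta ✓
(delta, beta): delta after beta ✓
(delta, epsilon): delta after epsilon ✓
(delta, eta): delta after eta ✓
(delta, gamma): delta after gamma ✓
(delta, mu): delta after mu ✓
(delta, zeta): delta after zeta ✓
(gamma, zeta): gamma after zeta ✓
(iota, beta): iota after beta ✓
(iota, epsilon): iota after epsilon ✓
(iota, eta): iota after eta ✓
(iota, gamma): iota after gamma ✓
(iota, lambda): iota after lambda ✓
(iota, mu): iota after mu ✓
(iota, zeta): iota after zeta ✓
(kappa, alpha): kappa after alpha ✓
(kappa, beta): kappa after beta ✓
(kappa, delta): kappa after delta ✓
... plus 13 further pairs not listed.
Count: 37.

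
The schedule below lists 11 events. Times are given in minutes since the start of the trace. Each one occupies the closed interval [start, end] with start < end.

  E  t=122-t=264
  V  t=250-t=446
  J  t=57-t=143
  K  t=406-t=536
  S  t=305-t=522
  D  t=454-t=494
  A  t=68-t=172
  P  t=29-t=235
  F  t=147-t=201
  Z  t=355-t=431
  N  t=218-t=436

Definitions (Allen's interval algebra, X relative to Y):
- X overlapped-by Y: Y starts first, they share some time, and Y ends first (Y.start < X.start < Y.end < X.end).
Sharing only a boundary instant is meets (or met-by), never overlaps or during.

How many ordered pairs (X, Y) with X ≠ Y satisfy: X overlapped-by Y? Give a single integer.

Checking all 110 ordered pairs for relation 'overlapped-by'; matching pairs in alphabetical order:
(A, J): A overlapped-by J ✓
(E, A): E overlapped-by A ✓
(E, J): E overlapped-by J ✓
(E, P): E overlapped-by P ✓
(F, A): F overlapped-by A ✓
(K, N): K overlapped-by N ✓
(K, S): K overlapped-by S ✓
(K, V): K overlapped-by V ✓
(K, Z): K overlapped-by Z ✓
(N, E): N overlapped-by E ✓
(N, P): N overlapped-by P ✓
(S, N): S overlapped-by N ✓
(S, V): S overlapped-by V ✓
(V, E): V overlapped-by E ✓
(V, N): V overlapped-by N ✓
Count: 15.

15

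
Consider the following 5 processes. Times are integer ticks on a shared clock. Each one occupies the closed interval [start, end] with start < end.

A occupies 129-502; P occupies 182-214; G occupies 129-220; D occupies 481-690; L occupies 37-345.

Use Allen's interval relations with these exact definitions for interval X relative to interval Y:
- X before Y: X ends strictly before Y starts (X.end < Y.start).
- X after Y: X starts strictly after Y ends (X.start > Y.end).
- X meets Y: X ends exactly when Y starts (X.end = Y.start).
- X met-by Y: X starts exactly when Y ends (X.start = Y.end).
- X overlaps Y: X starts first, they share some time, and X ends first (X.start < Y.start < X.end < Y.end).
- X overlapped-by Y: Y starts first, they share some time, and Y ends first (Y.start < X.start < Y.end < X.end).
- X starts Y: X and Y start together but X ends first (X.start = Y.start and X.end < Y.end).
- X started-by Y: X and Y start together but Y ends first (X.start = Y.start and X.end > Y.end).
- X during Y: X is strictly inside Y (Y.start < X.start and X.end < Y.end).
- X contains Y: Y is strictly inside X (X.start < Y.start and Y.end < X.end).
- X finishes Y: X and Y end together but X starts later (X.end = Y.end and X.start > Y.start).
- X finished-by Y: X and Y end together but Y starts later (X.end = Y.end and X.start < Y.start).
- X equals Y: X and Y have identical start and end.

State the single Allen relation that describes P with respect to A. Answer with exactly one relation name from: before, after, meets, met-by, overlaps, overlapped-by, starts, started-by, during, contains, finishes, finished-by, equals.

P = [182, 214]; A = [129, 502].
Compare endpoints: P.start > A.start, P.start < A.end, P.end > A.start, P.end < A.end.
That pattern is 'during'.

during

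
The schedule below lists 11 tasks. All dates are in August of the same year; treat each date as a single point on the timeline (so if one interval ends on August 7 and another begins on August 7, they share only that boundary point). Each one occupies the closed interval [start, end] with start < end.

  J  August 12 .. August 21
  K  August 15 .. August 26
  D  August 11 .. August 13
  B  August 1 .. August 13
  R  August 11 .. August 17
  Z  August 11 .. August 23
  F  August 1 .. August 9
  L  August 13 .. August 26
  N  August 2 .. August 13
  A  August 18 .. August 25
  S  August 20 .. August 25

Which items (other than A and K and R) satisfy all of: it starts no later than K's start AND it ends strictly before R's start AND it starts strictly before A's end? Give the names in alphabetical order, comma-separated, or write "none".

Conditions: its start is no later than K's start (X.start <= August 15) AND its end is strictly before R's start (X.end < August 11) AND its start is strictly before A's end (X.start < August 25).
B: start August 1 <= August 15? ✓; end August 13 < August 11? ✗; start August 1 < August 25? ✓ → no.
D: start August 11 <= August 15? ✓; end August 13 < August 11? ✗; start August 11 < August 25? ✓ → no.
F: start August 1 <= August 15? ✓; end August 9 < August 11? ✓; start August 1 < August 25? ✓ → yes.
J: start August 12 <= August 15? ✓; end August 21 < August 11? ✗; start August 12 < August 25? ✓ → no.
L: start August 13 <= August 15? ✓; end August 26 < August 11? ✗; start August 13 < August 25? ✓ → no.
N: start August 2 <= August 15? ✓; end August 13 < August 11? ✗; start August 2 < August 25? ✓ → no.
S: start August 20 <= August 15? ✗; end August 25 < August 11? ✗; start August 20 < August 25? ✓ → no.
Z: start August 11 <= August 15? ✓; end August 23 < August 11? ✗; start August 11 < August 25? ✓ → no.
Result: F.

F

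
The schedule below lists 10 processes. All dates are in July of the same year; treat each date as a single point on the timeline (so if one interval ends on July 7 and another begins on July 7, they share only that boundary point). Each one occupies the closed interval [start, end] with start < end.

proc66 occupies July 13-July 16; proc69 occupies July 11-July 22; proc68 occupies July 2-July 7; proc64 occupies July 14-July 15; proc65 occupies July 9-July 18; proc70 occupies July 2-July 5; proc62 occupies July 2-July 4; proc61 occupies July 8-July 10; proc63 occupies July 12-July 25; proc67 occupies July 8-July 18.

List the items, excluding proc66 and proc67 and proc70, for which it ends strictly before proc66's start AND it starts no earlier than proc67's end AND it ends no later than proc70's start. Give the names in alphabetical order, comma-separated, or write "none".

none

Conditions: its end is strictly before proc66's start (X.end < July 13) AND its start is no earlier than proc67's end (X.start >= July 18) AND its end is no later than proc70's start (X.end <= July 2).
proc61: end July 10 < July 13? ✓; start July 8 >= July 18? ✗; end July 10 <= July 2? ✗ → no.
proc62: end July 4 < July 13? ✓; start July 2 >= July 18? ✗; end July 4 <= July 2? ✗ → no.
proc63: end July 25 < July 13? ✗; start July 12 >= July 18? ✗; end July 25 <= July 2? ✗ → no.
proc64: end July 15 < July 13? ✗; start July 14 >= July 18? ✗; end July 15 <= July 2? ✗ → no.
proc65: end July 18 < July 13? ✗; start July 9 >= July 18? ✗; end July 18 <= July 2? ✗ → no.
proc68: end July 7 < July 13? ✓; start July 2 >= July 18? ✗; end July 7 <= July 2? ✗ → no.
proc69: end July 22 < July 13? ✗; start July 11 >= July 18? ✗; end July 22 <= July 2? ✗ → no.
Result: none.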